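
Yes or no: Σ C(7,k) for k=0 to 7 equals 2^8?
No

Working:
Binomial theorem: Σ C(7,k) = (1+1)^7 = 2^7 = 128; RHS 2^8 = 256.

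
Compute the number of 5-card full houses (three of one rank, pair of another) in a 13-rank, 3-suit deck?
Triple rank: 13. Triple suits: C(3,3)=1. Pair rank: 12. Pair suits: C(3,2)=3. Total: 468.
Final answer: 468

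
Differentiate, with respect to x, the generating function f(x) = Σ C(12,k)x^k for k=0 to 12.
Σ k·C(12,k)x^(k-1) for k=1 to 12

Term-by-term differentiation gives Σ k·C(12,k)x^{k-1} for k=1 to 12.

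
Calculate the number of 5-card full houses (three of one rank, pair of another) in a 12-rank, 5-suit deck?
13,200

Explanation: Triple rank: 12. Triple suits: C(5,3)=10. Pair rank: 11. Pair suits: C(5,2)=10. Total: 13,200.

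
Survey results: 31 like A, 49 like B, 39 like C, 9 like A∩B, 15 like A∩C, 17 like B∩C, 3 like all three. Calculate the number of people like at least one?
|A∪B∪C| = 31+49+39-9-15-17+3 = 81.
Final answer: 81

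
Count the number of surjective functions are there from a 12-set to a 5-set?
165,528,000

Explanation: Onto functions = 5! × S(12,5)
First compute S(12,5) via recurrence:
Using the Stirling recurrence: S(n,k) = k·S(n-1,k) + S(n-1,k-1)
S(12,5) = 5·S(11,5) + S(11,4)
         = 5·246730 + 145750
         = 1233650 + 145750
         = 1,379,400
Then: 120 × 1379400 = 165,528,000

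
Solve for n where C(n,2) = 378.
28

Reasoning: C(n,2) = n(n−1)/2! is increasing in n, and n(n−1) = 2!·378 = 756 ≈ (n−0.5)^2 gives n ≈ 28.0. Check: C(26,2) = 325, C(27,2) = 351, C(28,2) = 378 ✓. So n = 28.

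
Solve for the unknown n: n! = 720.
6

n! is strictly increasing. 4! = 24, 5! = 120, 6! = 720 ✓. So n = 6.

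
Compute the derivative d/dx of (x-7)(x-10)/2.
(2x - 17)/2
d/dx[(x-7)(x-10)] = (x-10) + (x-7) = 2x - 17. Dividing by 2 gives (2x - 17)/2.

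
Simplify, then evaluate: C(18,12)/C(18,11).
C(n,k+1)/C(n,k) = (n−k)/(k+1). Here (18−11)/(11+1) = 7/12 = 7/12.
Final answer: 7/12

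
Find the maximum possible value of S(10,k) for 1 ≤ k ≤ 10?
42,525

Reasoning: Row S(10,k) for k = 1..10 (via S(n,k) = k·S(n−1,k) + S(n−1,k−1)): 1, 511, 9,330, 34,105, 42,525, 22,827, 5,880, 750, 45, 1. The row is unimodal; maximum at k = 5: 42,525.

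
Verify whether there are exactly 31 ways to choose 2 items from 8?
False

Solution: C(8,2) = 28 ≠ 31.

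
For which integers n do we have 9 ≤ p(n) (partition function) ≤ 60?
6, 7, 8, 9, 10, 11

Reasoning: Tabulating p(n) via p(n) = p(n−1) + p(n−2) − p(n−5) − p(n−7) + …: p(5)=7; p(6)=11; p(7)=15; p(8)=22; p(9)=30; p(10)=42; p(11)=56; p(12)=77. So valid n = 6, 7, 8, 9, 10, 11.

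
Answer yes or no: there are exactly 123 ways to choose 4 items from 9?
C(9,4) = 126 ≠ 123.

Answer: No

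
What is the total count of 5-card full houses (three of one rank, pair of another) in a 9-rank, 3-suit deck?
216

Reasoning: Triple rank: 9. Triple suits: C(3,3)=1. Pair rank: 8. Pair suits: C(3,2)=3. Total: 216.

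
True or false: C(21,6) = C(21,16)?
False

C(21,6) = 54,264 but C(21,16) = 20,349; symmetry gives C(21,6) = C(21,15), not C(21,16).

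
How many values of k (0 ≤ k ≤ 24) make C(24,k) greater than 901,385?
7

Row 24 is unimodal and symmetric about k=24/2. C(24,8)=735,471 ≤ 901,385; C(24,9)=1,307,504 > 901,385; by symmetry C(24,k) > 901,385 for k = 9..15. That's 15 - 9 + 1 = 7 values.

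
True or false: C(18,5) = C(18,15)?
False

Working:
C(18,5) = 8,568 but C(18,15) = 816; symmetry gives C(18,5) = C(18,13), not C(18,15).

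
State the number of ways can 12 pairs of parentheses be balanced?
208,012

Reasoning: Using the Catalan number formula: C_n = C(2n, n) / (n+1)
C_12 = C(24, 12) / (12+1)
     = 2704156 / 13
     = 208,012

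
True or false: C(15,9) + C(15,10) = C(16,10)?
Pascal's identity C(n,k) + C(n,k+1) = C(n+1,k+1): 5,005 + 3,003 = 8,008 = C(16,10).

Answer: True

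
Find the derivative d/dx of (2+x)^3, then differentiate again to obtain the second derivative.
6(2+x)^1

Reasoning: First derivative: 3(2+x)^{2}. Second derivative: 3·2·(2+x)^{1} = 6(2+x)^{1}.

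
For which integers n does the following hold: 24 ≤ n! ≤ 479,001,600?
n! is strictly increasing; 4! = 24 and 12! = 479,001,600, so valid n = 4, 5, 6, 7, 8, 9, 10, 11, 12.
Final answer: 4, 5, 6, 7, 8, 9, 10, 11, 12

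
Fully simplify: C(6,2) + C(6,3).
By Pascal's identity: C(7,3) = 35.
Final answer: 35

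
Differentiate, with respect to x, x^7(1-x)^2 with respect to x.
7x^6(1-x)^2 - 2x^7(1-x)^1

Reasoning: Product rule: 7x^{6}(1-x)^{2} + x^7·(-2)(1-x)^{1}.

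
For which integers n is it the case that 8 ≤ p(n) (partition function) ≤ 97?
6, 7, 8, 9, 10, 11, 12

Explanation: Tabulating p(n) via p(n) = p(n−1) + p(n−2) − p(n−5) − p(n−7) + …: p(5)=7; p(6)=11; p(7)=15; p(8)=22; p(9)=30; p(10)=42; p(11)=56; p(12)=77; p(13)=101. So valid n = 6, 7, 8, 9, 10, 11, 12.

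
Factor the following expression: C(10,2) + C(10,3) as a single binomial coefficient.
C(11,3)

Solution: By Pascal's identity: C(10,2) + C(10,3) = C(11,3) = 165.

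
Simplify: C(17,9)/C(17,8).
1

Reasoning: C(n,k+1)/C(n,k) = (n−k)/(k+1). Here (17−8)/(8+1) = 9/9 = 1.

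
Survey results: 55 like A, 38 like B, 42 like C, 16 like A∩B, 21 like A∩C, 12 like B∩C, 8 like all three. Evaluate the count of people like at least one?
94

Reasoning: |A∪B∪C| = 55+38+42-16-21-12+8 = 94.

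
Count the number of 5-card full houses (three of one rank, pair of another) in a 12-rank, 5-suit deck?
Triple rank: 12. Triple suits: C(5,3)=10. Pair rank: 11. Pair suits: C(5,2)=10. Total: 13,200.
Final answer: 13,200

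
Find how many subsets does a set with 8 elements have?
Each element can be included or excluded: 2^8 = 256.
Final answer: 256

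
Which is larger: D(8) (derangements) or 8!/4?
D(8) = (8-1)·[D(7) + D(6)] = 7·[1,854 + 265] = 14,833; 8!/4 = 40,320/4 = 10,080.

Answer: D(8)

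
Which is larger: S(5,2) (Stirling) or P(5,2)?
S(5,2) = 2·S(4,2) + S(4,1) = 2·7 + 1 = 15; P(5,2) = 20.

Answer: P(5,2)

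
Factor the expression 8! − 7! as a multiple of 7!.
8! − 7! = 8·7! − 7! = (8 − 1)·7! = 7 × 7! = 35,280.
Final answer: 7 × 7! = 35,280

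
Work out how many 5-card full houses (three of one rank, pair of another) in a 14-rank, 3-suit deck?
Triple rank: 14. Triple suits: C(3,3)=1. Pair rank: 13. Pair suits: C(3,2)=3. Total: 546.

Answer: 546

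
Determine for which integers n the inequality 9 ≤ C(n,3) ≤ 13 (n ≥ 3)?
5

C(4,3)=4; C(5,3)=10; C(6,3)=20. So valid n = 5.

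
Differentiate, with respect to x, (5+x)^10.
10(5+x)^9

Using the power rule: d/dx (5+x)^10 = 10(5+x)^{9}.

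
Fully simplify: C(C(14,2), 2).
4,095

Solution: C(14,2) = 91, then C(91, 2) = 4,095.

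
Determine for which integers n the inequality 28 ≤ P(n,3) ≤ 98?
P(4,3)=24; P(5,3)=60; P(6,3)=120. So valid n = 5.
Final answer: 5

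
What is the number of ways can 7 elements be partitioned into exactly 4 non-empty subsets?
This equals S(7,4), the Stirling number of the 2nd kind.
Using the Stirling recurrence: S(n,k) = k·S(n-1,k) + S(n-1,k-1)
S(7,4) = 4·S(6,4) + S(6,3)
         = 4·65 + 90
         = 260 + 90
         = 350

Answer: 350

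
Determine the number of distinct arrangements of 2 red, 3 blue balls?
10

Reasoning: Multinomial: 5!/(2! × 3!) = 10.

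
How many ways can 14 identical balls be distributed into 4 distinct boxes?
C(14+4-1, 4-1) = C(17, 3) = 680.
Final answer: 680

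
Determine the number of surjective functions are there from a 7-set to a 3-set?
1,806
Onto functions = 3! × S(7,3)
First compute S(7,3) via recurrence:
Using the Stirling recurrence: S(n,k) = k·S(n-1,k) + S(n-1,k-1)
S(7,3) = 3·S(6,3) + S(6,2)
         = 3·90 + 31
         = 270 + 31
         = 301
Then: 6 × 301 = 1,806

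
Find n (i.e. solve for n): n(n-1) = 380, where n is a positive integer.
20

Working:
n² − n − 380 = 0, so n = (1 ± √(1 + 4·380))/2 = (1 ± √1,521)/2 = (1 ± 39)/2, i.e. n = 20 or n = -19. Taking the positive root, n = 20 (check: 20×19 = 380).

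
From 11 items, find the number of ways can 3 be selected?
C(11,3) = 11! / (3! × (11-3)!)
         = 11! / (3! × 8!)
         = 165
Final answer: 165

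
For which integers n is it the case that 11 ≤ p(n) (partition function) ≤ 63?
6, 7, 8, 9, 10, 11

Solution: Tabulating p(n) via p(n) = p(n−1) + p(n−2) − p(n−5) − p(n−7) + …: p(5)=7; p(6)=11; p(7)=15; p(8)=22; p(9)=30; p(10)=42; p(11)=56; p(12)=77. So valid n = 6, 7, 8, 9, 10, 11.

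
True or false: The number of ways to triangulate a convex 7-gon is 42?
True

Reasoning: Triangulations of a convex 7-gon are counted by the Catalan number C_5: C_5 = C(10,5)/(5+1) = 252/6 = 42.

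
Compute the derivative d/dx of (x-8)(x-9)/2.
(2x - 17)/2

Solution: d/dx[(x-8)(x-9)] = (x-9) + (x-8) = 2x - 17. Dividing by 2 gives (2x - 17)/2.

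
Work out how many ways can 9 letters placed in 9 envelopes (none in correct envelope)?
133,496
Using D(n) = (n-1)[D(n-1) + D(n-2)]:
D(9) = (9-1) × [D(8) + D(7)]
      = 8 × [14833 + 1854]
      = 8 × 16687
      = 133,496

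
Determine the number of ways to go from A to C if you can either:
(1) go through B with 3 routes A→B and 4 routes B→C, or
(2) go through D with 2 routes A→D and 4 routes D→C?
20

Route via B: 3×4=12. Route via D: 2×4=8. Total: 20.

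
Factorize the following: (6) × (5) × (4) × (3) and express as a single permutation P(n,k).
P(6,4) = 6!/(2)!
Product of 4 consecutive descending integers starting at 6: P(6,4) = 6!/2! = 360.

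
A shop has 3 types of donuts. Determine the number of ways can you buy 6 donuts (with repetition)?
28

Reasoning: Stars and bars: C(6+3-1, 6) = C(8, 6) = 28.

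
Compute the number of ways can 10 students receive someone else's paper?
1,334,961

Explanation: Using D(n) = (n-1)[D(n-1) + D(n-2)]:
D(10) = (10-1) × [D(9) + D(8)]
      = 9 × [133496 + 14833]
      = 9 × 148329
      = 1,334,961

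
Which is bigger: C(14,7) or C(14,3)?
C(14,7)

Reasoning: C(14,7)=3,432, C(14,3)=364.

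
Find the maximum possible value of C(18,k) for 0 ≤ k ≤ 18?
48,620

Solution: Maximum at k = 9: C(18,9) = 48,620.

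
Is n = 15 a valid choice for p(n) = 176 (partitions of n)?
Pentagonal recurrence p(n) = p(n−1) + p(n−2) − p(n−5) − p(n−7) + …: p(15) = p(14) + p(13) − p(10) − p(8) + p(3) + p(0) = 135 + 101 − 42 − 22 + 3 + 1 = 176, which equals 176.

Answer: Yes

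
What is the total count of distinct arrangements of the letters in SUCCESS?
420

Working:
Word has 7 letters (S=3, U=1, C=2, E=1). Arrangements: 7!/Π(k!) = 420.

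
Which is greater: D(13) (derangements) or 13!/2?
13!/2

Solution: D(13) = (13-1)·[D(12) + D(11)] = 12·[176,214,841 + 14,684,570] = 2,290,792,932; 13!/2 = 6,227,020,800/2 = 3,113,510,400.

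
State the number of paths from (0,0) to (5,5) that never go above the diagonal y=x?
Counted by the Catalan number C_5: C_5 = C(10,5)/(5+1) = 252/6 = 42.

Answer: 42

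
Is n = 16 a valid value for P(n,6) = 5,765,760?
Yes
P(16,6) = 16·15·14·13·12·11 = 5,765,760, which equals 5,765,760.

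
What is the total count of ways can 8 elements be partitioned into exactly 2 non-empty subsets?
This equals S(8,2), the Stirling number of the 2nd kind.
Using the Stirling recurrence: S(n,k) = k·S(n-1,k) + S(n-1,k-1)
S(8,2) = 2·S(7,2) + S(7,1)
         = 2·63 + 1
         = 126 + 1
         = 127
Final answer: 127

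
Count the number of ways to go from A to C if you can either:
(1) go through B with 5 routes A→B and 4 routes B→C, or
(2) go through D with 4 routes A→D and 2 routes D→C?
28

Solution: Route via B: 5×4=20. Route via D: 4×2=8. Total: 28.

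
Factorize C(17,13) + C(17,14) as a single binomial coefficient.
C(18,14)

Solution: By Pascal's identity: C(17,13) + C(17,14) = C(18,14) = 3,060.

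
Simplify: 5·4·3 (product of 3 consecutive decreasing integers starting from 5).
60

This is P(5,3) = 5!/(2)! = 60.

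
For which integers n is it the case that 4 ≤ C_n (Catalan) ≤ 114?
C_2=2; C_3=5; C_4=14; C_5=42; C_6=132. So valid n = 3, 4, 5.
Final answer: 3, 4, 5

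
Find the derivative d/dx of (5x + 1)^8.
40(5x + 1)^7

Chain rule: 8(5x+1)^{7} × 5 = 40(5x+1)^{7}.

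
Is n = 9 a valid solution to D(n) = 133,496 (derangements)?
Yes

Explanation: D(9) = (9-1)·[D(8) + D(7)] = 8·[14,833 + 1,854] = 133,496, which equals 133,496.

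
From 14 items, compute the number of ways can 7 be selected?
3,432

Explanation: C(14,7) = 14! / (7! × (14-7)!)
         = 14! / (7! × 7!)
         = 3,432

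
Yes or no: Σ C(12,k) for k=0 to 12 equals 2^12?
Yes

Reasoning: Binomial theorem: Σ C(12,k) = (1+1)^12 = 2^12 = 4,096; RHS 2^12 = 4,096.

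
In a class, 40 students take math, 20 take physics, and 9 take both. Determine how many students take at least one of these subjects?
|A∪B| = |A|+|B|-|A∩B| = 40+20-9 = 51.

Answer: 51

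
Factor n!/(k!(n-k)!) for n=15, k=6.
This is the binomial coefficient C(15,6) = 5,005.

Answer: C(15,6) = 5,005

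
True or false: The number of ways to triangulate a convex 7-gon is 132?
False

Solution: Triangulations of a convex 7-gon are counted by the Catalan number C_5: C_5 = C(10,5)/(5+1) = 252/6 = 42.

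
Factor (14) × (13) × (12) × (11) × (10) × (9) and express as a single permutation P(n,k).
P(14,6) = 14!/(8)!

Reasoning: Product of 6 consecutive descending integers starting at 14: P(14,6) = 14!/8! = 2,162,160.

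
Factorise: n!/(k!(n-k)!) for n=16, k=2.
This is the binomial coefficient C(16,2) = 120.

Answer: C(16,2) = 120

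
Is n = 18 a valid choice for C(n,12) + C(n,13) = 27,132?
Yes

Solution: C(18,12) + C(18,13) = 18,564 + 8,568 = 27,132, which equals 27,132.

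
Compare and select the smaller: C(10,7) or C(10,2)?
C(10,2)

Working:
C(10,7)=120, C(10,2)=45.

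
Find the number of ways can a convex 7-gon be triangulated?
42

Solution: Using the Catalan number formula: C_n = C(2n, n) / (n+1)
C_5 = C(10, 5) / (5+1)
     = 252 / 6
     = 42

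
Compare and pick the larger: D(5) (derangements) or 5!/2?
5!/2
D(5) = (5-1)·[D(4) + D(3)] = 4·[9 + 2] = 44; 5!/2 = 120/2 = 60.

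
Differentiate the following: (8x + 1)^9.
Chain rule: 9(8x+1)^{8} × 8 = 72(8x+1)^{8}.

Answer: 72(8x + 1)^8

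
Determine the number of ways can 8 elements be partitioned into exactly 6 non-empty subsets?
266

Reasoning: This equals S(8,6), the Stirling number of the 2nd kind.
Using the Stirling recurrence: S(n,k) = k·S(n-1,k) + S(n-1,k-1)
S(8,6) = 6·S(7,6) + S(7,5)
         = 6·21 + 140
         = 126 + 140
         = 266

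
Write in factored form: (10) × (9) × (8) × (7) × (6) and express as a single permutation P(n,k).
P(10,5) = 10!/(5)!

Solution: Product of 5 consecutive descending integers starting at 10: P(10,5) = 10!/5! = 30,240.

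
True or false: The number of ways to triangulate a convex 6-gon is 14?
True

Solution: Triangulations of a convex 6-gon are counted by the Catalan number C_4: C_4 = C(8,4)/(4+1) = 70/5 = 14.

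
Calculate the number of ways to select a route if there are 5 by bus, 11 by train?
16

Working:
By the addition principle: 5 + 11 = 16.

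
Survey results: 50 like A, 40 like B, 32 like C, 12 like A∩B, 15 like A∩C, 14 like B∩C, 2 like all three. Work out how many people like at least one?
83
|A∪B∪C| = 50+40+32-12-15-14+2 = 83.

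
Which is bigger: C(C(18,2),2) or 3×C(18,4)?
C(C(18,2),2)

Explanation: C(C(18,2),2)=11,628, 3×C(18,4)=9,180.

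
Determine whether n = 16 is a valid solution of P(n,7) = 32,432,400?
P(16,7) = 16·15·14·13·12·11·10 = 57,657,600, which does not equal 32,432,400.

Answer: No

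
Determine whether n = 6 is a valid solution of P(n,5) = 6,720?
No

Explanation: P(6,5) = 6·5·4·3·2 = 720, which does not equal 6,720.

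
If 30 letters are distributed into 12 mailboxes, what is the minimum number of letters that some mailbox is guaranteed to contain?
3
Pigeonhole: ⌈30/12⌉ = 3.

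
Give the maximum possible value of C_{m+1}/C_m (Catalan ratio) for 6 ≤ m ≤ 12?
25/7

Working:
C_{m+1}/C_m = 2(2m+1)/(m+2), which increases with m. Maximum at m = 12: 2·25/14 = 25/7.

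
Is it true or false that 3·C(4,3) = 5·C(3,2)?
False
Absorption identity k·C(n,k) = n·C(n-1,k-1). LHS = 3·4 = 12; RHS = 5·3 = 15.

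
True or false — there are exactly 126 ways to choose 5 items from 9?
True

Explanation: C(9,5) = 126.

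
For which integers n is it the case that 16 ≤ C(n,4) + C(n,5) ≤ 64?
6, 7

Explanation: C(5,4)+C(5,5)=6; C(6,4)+C(6,5)=21; C(7,4)+C(7,5)=56; C(8,4)+C(8,5)=126. So valid n = 6, 7.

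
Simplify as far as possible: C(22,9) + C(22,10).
By Pascal's identity: C(23,10) = 1,144,066.
Final answer: 1,144,066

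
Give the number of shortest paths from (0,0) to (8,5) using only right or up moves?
1,287

Choose 8 rights from 13 moves: C(13,8) = 1,287.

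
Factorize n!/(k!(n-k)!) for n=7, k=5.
This is the binomial coefficient C(7,5) = 21.

Answer: C(7,5) = 21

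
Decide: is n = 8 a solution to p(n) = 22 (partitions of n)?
Yes

Pentagonal recurrence p(n) = p(n−1) + p(n−2) − p(n−5) − p(n−7) + …: p(8) = p(7) + p(6) − p(3) − p(1) = 15 + 11 − 3 − 1 = 22, which equals 22.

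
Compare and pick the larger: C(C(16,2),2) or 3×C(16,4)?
C(C(16,2),2)

C(C(16,2),2)=7,140, 3×C(16,4)=5,460.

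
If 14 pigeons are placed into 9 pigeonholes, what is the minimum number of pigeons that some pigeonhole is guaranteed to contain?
2

Pigeonhole: ⌈14/9⌉ = 2.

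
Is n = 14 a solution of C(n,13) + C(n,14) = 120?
C(14,13) + C(14,14) = 14 + 1 = 15, which does not equal 120.
Final answer: No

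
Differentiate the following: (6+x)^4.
4(6+x)^3

Using the power rule: d/dx (6+x)^4 = 4(6+x)^{3}.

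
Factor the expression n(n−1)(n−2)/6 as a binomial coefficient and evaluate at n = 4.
C(n,3); C(4,3) = 4

Reasoning: n(n−1)(n−2)/6 = n!/(3!(n−3)!) = C(n,3). At n = 4: C(4,3) = 4.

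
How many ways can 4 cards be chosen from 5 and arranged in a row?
120
P(5,4) = 5!/(5-4)! = 120.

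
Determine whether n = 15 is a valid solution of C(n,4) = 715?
No

Working:
C(15,4) = 15·14·13·12/4! = 32,760/24 = 1,365, which does not equal 715.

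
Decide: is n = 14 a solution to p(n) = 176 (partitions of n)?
No

Reasoning: Pentagonal recurrence p(n) = p(n−1) + p(n−2) − p(n−5) − p(n−7) + …: p(14) = p(13) + p(12) − p(9) − p(7) + p(2) = 101 + 77 − 30 − 15 + 2 = 135, which does not equal 176.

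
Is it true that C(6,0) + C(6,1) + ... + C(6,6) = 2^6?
True

Binomial theorem with x = y = 1: Σ C(6,i) = (1+1)^6 = 2^6 = 64. The statement holds.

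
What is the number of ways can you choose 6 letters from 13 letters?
1,716
C(13,6) = 13! / (6! × (13-6)!)
         = 13! / (6! × 7!)
         = 1,716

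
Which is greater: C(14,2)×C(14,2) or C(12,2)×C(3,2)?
C(14,2)×C(14,2)=8,281, C(12,2)×C(3,2)=198.

Answer: C(14,2)×C(14,2)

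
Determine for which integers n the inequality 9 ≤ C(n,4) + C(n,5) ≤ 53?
6

Working:
C(5,4)+C(5,5)=6; C(6,4)+C(6,5)=21; C(7,4)+C(7,5)=56. So valid n = 6.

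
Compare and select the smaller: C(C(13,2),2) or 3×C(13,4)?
3×C(13,4)

C(C(13,2),2)=3,003, 3×C(13,4)=2,145.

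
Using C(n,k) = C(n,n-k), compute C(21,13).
203,490
C(21,13) = C(21,8) = 203,490.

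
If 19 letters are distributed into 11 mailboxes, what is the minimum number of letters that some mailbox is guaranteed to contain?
Pigeonhole: ⌈19/11⌉ = 2.
Final answer: 2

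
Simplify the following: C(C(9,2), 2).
630

Solution: C(9,2) = 36, then C(36, 2) = 630.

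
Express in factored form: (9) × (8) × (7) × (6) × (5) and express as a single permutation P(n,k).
P(9,5) = 9!/(4)!

Working:
Product of 5 consecutive descending integers starting at 9: P(9,5) = 9!/4! = 15,120.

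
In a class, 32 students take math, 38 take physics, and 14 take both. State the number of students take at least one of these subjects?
56
|A∪B| = |A|+|B|-|A∩B| = 32+38-14 = 56.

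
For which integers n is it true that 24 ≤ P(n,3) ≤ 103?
4, 5

P(3,3)=6; P(4,3)=24; P(5,3)=60; P(6,3)=120. So valid n = 4, 5.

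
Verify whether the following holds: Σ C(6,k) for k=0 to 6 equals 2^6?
Binomial theorem: Σ C(6,k) = (1+1)^6 = 2^6 = 64; RHS 2^6 = 64.

Answer: True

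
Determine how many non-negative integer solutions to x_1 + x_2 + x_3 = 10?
66

Solution: C(10+3-1, 3-1) = 66.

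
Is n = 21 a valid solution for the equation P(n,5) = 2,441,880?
P(21,5) = 21·20·19·18·17 = 2,441,880, which equals 2,441,880.
Final answer: Yes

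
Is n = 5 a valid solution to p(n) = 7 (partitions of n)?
Pentagonal recurrence p(n) = p(n−1) + p(n−2) − p(n−5) − p(n−7) + …: p(5) = p(4) + p(3) − p(0) = 5 + 3 − 1 = 7, which equals 7.
Final answer: Yes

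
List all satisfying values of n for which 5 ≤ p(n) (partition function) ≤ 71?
Tabulating p(n) via p(n) = p(n−1) + p(n−2) − p(n−5) − p(n−7) + …: p(3)=3; p(4)=5; p(5)=7; p(6)=11; p(7)=15; p(8)=22; p(9)=30; p(10)=42; p(11)=56; p(12)=77. So valid n = 4, 5, 6, 7, 8, 9, 10, 11.
Final answer: 4, 5, 6, 7, 8, 9, 10, 11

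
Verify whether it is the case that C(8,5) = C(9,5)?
False
LHS = C(8,5) = 56; RHS = C(9,5) = 126. 56 ≠ 126, so the statement does not hold.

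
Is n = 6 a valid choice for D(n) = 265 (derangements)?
Yes

Working:
D(6) = (6-1)·[D(5) + D(4)] = 5·[44 + 9] = 265, which equals 265.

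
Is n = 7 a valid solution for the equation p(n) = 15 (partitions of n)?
Yes

Pentagonal recurrence p(n) = p(n−1) + p(n−2) − p(n−5) − p(n−7) + …: p(7) = p(6) + p(5) − p(2) − p(0) = 11 + 7 − 2 − 1 = 15, which equals 15.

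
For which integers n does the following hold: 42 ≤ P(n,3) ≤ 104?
5

Reasoning: P(4,3)=24; P(5,3)=60; P(6,3)=120. So valid n = 5.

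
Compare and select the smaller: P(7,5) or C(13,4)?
P(7,5)=2,520, C(13,4)=715.

Answer: C(13,4)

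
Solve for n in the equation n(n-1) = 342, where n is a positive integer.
19

Solution: n² − n − 342 = 0, so n = (1 ± √(1 + 4·342))/2 = (1 ± √1,369)/2 = (1 ± 37)/2, i.e. n = 19 or n = -18. Taking the positive root, n = 19 (check: 19×18 = 342).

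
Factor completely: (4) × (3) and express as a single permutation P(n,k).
P(4,2) = 4!/(2)!

Solution: Product of 2 consecutive descending integers starting at 4: P(4,2) = 4!/2! = 12.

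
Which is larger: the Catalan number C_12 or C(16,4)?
C_12
C_12 = C(24,12)/(12+1) = 2,704,156/13 = 208,012; C(16,4) = 1,820.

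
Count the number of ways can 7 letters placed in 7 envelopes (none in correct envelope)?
1,854

Using D(n) = (n-1)[D(n-1) + D(n-2)]:
D(7) = (7-1) × [D(6) + D(5)]
      = 6 × [265 + 44]
      = 6 × 309
      = 1,854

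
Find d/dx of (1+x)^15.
15(1+x)^14
Using the power rule: d/dx (1+x)^15 = 15(1+x)^{14}.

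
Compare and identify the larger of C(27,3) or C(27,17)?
C(27,17)

Working:
C(27,3)=2,925, C(27,17)=8,436,285.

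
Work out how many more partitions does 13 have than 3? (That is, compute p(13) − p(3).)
98

Reasoning: Pentagonal recurrence p(n) = p(n−1) + p(n−2) − p(n−5) − p(n−7) + …: p(13) = p(12) + p(11) − p(8) − p(6) + p(1) = 77 + 56 − 22 − 11 + 1 = 101.
p(3) = p(2) + p(1) = 2 + 1 = 3.
Difference = 101 − 3 = 98.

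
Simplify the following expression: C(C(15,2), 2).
5,460

Reasoning: C(15,2) = 105, then C(105, 2) = 5,460.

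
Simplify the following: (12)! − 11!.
439,084,800

(12)! − 11! = (12)·11! − 11! = (12−1)·11! = 11·11! = 439,084,800.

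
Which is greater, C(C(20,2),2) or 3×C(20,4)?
C(C(20,2),2)

C(C(20,2),2)=17,955, 3×C(20,4)=14,535.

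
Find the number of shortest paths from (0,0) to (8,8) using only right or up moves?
12,870
Choose 8 rights from 16 moves: C(16,8) = 12,870.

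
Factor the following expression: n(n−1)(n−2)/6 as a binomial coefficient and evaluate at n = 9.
C(n,3); C(9,3) = 84

Solution: n(n−1)(n−2)/6 = n!/(3!(n−3)!) = C(n,3). At n = 9: C(9,3) = 84.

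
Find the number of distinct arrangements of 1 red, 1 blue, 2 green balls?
12

Working:
Multinomial: 4!/(1! × 1! × 2!) = 12.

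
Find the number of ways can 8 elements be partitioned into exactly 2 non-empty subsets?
This equals S(8,2), the Stirling number of the 2nd kind.
Using the Stirling recurrence: S(n,k) = k·S(n-1,k) + S(n-1,k-1)
S(8,2) = 2·S(7,2) + S(7,1)
         = 2·63 + 1
         = 126 + 1
         = 127
Final answer: 127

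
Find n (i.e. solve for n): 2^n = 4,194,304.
22

Explanation: 4,194,304 = 1,024 × 1,024 × 4 = 2^10 × 2^10 × 2^2 = 2^22, so n = 22.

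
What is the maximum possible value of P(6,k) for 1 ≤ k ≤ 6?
720

P(6,k) increases in k, so maximum at k = 6: 6! = 720.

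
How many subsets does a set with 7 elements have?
128

Solution: Each element can be included or excluded: 2^7 = 128.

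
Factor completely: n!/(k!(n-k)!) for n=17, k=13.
C(17,13) = 2,380

This is the binomial coefficient C(17,13) = 2,380.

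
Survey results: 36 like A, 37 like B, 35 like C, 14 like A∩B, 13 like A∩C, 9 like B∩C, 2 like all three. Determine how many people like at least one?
74

Working:
|A∪B∪C| = 36+37+35-14-13-9+2 = 74.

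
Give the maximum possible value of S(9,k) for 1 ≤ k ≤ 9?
Row S(9,k) for k = 1..9 (via S(n,k) = k·S(n−1,k) + S(n−1,k−1)): 1, 255, 3,025, 7,770, 6,951, 2,646, 462, 36, 1. The row is unimodal; maximum at k = 4: 7,770.
Final answer: 7,770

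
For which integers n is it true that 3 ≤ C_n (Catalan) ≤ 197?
C_2=2; C_3=5; C_4=14; C_5=42; C_6=132; C_7=429. So valid n = 3, 4, 5, 6.
Final answer: 3, 4, 5, 6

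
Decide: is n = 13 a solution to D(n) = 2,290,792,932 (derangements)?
Yes

Reasoning: D(13) = (13-1)·[D(12) + D(11)] = 12·[176,214,841 + 14,684,570] = 2,290,792,932, which equals 2,290,792,932.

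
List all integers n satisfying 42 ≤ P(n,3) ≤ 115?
P(4,3)=24; P(5,3)=60; P(6,3)=120. So valid n = 5.

Answer: 5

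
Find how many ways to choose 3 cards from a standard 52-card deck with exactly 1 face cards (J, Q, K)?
9,360

Explanation: 12 face cards and 40 non-face cards: C(12,1) × C(40,2) = 12 × 780 = 9,360.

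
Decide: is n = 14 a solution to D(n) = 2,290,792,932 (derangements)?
No

D(14) = (14-1)·[D(13) + D(12)] = 13·[2,290,792,932 + 176,214,841] = 32,071,101,049, which does not equal 2,290,792,932.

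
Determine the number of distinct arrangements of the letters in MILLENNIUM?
226,800

Reasoning: Word has 10 letters (M=2, I=2, L=2, E=1, N=2, U=1). Arrangements: 10!/Π(k!) = 226,800.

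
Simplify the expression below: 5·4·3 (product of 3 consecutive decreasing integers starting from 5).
This is P(5,3) = 5!/(2)! = 60.
Final answer: 60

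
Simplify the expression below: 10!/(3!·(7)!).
120

Reasoning: This is C(10,3) = 120.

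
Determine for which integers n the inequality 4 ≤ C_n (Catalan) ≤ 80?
C_2=2; C_3=5; C_4=14; C_5=42; C_6=132. So valid n = 3, 4, 5.

Answer: 3, 4, 5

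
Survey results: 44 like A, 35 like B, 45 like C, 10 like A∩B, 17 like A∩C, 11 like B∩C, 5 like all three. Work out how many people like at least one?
91

Reasoning: |A∪B∪C| = 44+35+45-10-17-11+5 = 91.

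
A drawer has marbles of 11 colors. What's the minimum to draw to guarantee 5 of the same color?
Worst case: 4 of each = 44. One more: 45.
Final answer: 45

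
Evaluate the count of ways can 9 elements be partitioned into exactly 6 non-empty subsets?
2,646

Solution: This equals S(9,6), the Stirling number of the 2nd kind.
Using the Stirling recurrence: S(n,k) = k·S(n-1,k) + S(n-1,k-1)
S(9,6) = 6·S(8,6) + S(8,5)
         = 6·266 + 1050
         = 1596 + 1050
         = 2,646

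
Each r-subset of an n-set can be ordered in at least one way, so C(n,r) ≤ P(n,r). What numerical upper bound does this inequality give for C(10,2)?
90

Explanation: P(10,2) = 10·9 = 90, so C(10,2) ≤ 90. (The bound is loose by a factor of 2! = 2: C(10,2) = 90/2 = 45.)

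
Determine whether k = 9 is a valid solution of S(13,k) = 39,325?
No

Working:
S(13,9) = 9·S(12,9) + S(12,8) = 9·22,275 + 159,027 = 359,502, which does not equal 39,325.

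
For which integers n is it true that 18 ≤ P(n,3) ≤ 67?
4, 5

Working:
P(3,3)=6; P(4,3)=24; P(5,3)=60; P(6,3)=120. So valid n = 4, 5.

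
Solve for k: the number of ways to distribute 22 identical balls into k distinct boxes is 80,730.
Stars and bars: the count is C(22+k−1, k−1), increasing in k. k=4: C(25,3) = 2,300, k=5: C(26,4) = 14,950, k=6: C(27,5) = 80,730 ✓. So k = 6.

Answer: 6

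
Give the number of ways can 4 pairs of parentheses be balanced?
14

Working:
Using the Catalan number formula: C_n = C(2n, n) / (n+1)
C_4 = C(8, 4) / (4+1)
     = 70 / 5
     = 14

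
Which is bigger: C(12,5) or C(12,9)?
C(12,5)

C(12,5)=792, C(12,9)=220.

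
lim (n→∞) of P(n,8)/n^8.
1

Working:
P(n,8) = n(n-1)···(n-7) ≈ n^8 for large n. Limit = 1.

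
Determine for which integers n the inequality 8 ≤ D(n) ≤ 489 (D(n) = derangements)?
Using D(n) = (n−1)[D(n−1) + D(n−2)] with D(1)=0, D(2)=1: D(3)=2; D(4)=9; D(5)=44; D(6)=265; D(7)=1,854. So valid n = 4, 5, 6.

Answer: 4, 5, 6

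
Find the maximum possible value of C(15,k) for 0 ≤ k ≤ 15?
6,435

Maximum at k = 7 or k = 8: C(15,7) = 6,435.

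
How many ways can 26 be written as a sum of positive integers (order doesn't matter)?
2,436
Pentagonal recurrence p(n) = p(n−1) + p(n−2) − p(n−5) − p(n−7) + …: p(26) = p(25) + p(24) − p(21) − p(19) + p(14) + p(11) − p(4) − p(0) = 1,958 + 1,575 − 792 − 490 + 135 + 56 − 5 − 1 = 2,436.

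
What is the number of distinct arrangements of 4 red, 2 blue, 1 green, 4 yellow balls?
Multinomial: 11!/(4! × 2! × 1! × 4!) = 34,650.

Answer: 34,650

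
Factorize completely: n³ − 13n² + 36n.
n(n − 4)(n − 9)

Explanation: n³ − 13n² + 36n = n(n² − 13n + 36) = n(n − 4)(n − 9).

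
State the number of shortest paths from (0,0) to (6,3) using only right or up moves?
84

Reasoning: Choose 6 rights from 9 moves: C(9,6) = 84.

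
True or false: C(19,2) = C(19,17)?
True

Explanation: C(19,2) = C(19,19-2) by the symmetry property; both equal 171.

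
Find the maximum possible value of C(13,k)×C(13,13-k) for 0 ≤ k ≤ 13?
C(13,k)·C(13,13-k) = C(13,k)², maximised at the centre k = 6: C(13,6)² = 2,944,656.
Final answer: 2,944,656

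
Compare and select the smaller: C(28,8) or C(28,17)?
C(28,8)

Working:
C(28,8)=3,108,105, C(28,17)=21,474,180.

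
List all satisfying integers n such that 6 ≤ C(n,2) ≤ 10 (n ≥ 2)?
4, 5
C(3,2)=3; C(4,2)=6; C(5,2)=10; C(6,2)=15. So valid n = 4, 5.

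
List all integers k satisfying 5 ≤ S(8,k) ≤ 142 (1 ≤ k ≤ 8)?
S(8,1)=1; S(8,2)=127; S(8,3)=966; S(8,4)=1,701; S(8,5)=1,050; S(8,6)=266; S(8,7)=28; S(8,8)=1. So valid k = 2, 7.

Answer: 2, 7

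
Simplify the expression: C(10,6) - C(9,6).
126

Explanation: C(10,6) - C(9,6) = C(9,5) = 126.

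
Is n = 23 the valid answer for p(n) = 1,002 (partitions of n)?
No

Pentagonal recurrence p(n) = p(n−1) + p(n−2) − p(n−5) − p(n−7) + …: p(23) = p(22) + p(21) − p(18) − p(16) + p(11) + p(8) − p(1) = 1,002 + 792 − 385 − 231 + 56 + 22 − 1 = 1,255, which does not equal 1,002.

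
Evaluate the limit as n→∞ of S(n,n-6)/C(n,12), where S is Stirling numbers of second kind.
10395

Working:
The leading term of S(n,n-6) as a polynomial in n is (11)!!·C(n,12), so the ratio → (11)!! = 10395.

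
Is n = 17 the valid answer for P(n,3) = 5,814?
No

Reasoning: P(17,3) = 17·16·15 = 4,080, which does not equal 5,814.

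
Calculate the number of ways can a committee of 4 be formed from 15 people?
1,365

C(15,4) = 15! / (4! × (15-4)!)
         = 15! / (4! × 11!)
         = 1,365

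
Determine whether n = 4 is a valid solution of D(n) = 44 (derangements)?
No

D(4) = (4-1)·[D(3) + D(2)] = 3·[2 + 1] = 9, which does not equal 44.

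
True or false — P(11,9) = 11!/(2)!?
True
Permutation formula P(n,k) = n!/(n-k)!: 11!/2! = 39,916,800/2 = 19,958,400 = P(11,9). The statement holds.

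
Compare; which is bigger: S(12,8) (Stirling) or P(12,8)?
P(12,8)

Solution: S(12,8) = 8·S(11,8) + S(11,7) = 8·11,880 + 63,987 = 159,027; P(12,8) = 19,958,400.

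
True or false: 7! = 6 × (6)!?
False

Solution: 7! = 7 × 6! = 5,040, but 6 × 6! = 4,320.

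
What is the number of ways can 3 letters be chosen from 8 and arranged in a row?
336

Reasoning: P(8,3) = 8!/(8-3)! = 336.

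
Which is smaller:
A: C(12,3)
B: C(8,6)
A=C(12,3)=220, B=C(8,6)=28.

Answer: B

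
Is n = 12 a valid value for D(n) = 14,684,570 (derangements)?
No

D(12) = (12-1)·[D(11) + D(10)] = 11·[14,684,570 + 1,334,961] = 176,214,841, which does not equal 14,684,570.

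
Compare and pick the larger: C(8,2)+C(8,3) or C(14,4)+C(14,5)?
C(14,4)+C(14,5)

First=84, Second=3,003.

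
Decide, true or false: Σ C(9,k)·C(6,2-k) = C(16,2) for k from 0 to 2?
False
Vandermonde's identity gives C(15,2) = 105; RHS C(16,2) = 120.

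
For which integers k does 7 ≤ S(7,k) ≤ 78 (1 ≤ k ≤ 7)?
2, 6

Working:
S(7,1)=1; S(7,2)=63; S(7,3)=301; S(7,4)=350; S(7,5)=140; S(7,6)=21; S(7,7)=1. So valid k = 2, 6.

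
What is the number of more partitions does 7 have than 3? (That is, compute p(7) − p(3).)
12

Solution: Pentagonal recurrence p(n) = p(n−1) + p(n−2) − p(n−5) − p(n−7) + …: p(7) = p(6) + p(5) − p(2) − p(0) = 11 + 7 − 2 − 1 = 15.
p(3) = p(2) + p(1) = 2 + 1 = 3.
Difference = 15 − 3 = 12.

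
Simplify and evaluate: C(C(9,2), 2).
630

C(9,2) = 36, then C(36, 2) = 630.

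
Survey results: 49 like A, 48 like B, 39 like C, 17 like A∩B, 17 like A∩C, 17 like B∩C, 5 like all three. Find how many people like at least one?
90

Working:
|A∪B∪C| = 49+48+39-17-17-17+5 = 90.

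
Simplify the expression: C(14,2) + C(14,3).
455

Solution: By Pascal's identity: C(15,3) = 455.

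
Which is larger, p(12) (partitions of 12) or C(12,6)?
C(12,6)

Pentagonal recurrence p(n) = p(n−1) + p(n−2) − p(n−5) − p(n−7) + …: p(12) = p(11) + p(10) − p(7) − p(5) + p(0) = 56 + 42 − 15 − 7 + 1 = 77; C(12,6) = 924.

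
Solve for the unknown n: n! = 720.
6

Explanation: n! is strictly increasing. 4! = 24, 5! = 120, 6! = 720 ✓. So n = 6.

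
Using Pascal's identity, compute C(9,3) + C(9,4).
C(9,3) + C(9,4) = C(10,4) = 210.
Final answer: 210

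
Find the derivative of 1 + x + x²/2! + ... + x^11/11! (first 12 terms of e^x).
1 + x + x²/2! + ... + x^10/10!

Explanation: Differentiating term by term gives the first 11 terms of e^x.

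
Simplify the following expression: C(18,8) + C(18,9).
92,378

Working:
By Pascal's identity: C(19,9) = 92,378.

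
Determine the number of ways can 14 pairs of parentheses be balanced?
2,674,440

Working:
Using the Catalan number formula: C_n = C(2n, n) / (n+1)
C_14 = C(28, 14) / (14+1)
     = 40116600 / 15
     = 2,674,440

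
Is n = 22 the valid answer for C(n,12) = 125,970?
No

Solution: C(22,12) = 22·21·20·19·18·17·16·15·14·13·12·11/12! = 309,744,468,633,600/479,001,600 = 646,646, which does not equal 125,970.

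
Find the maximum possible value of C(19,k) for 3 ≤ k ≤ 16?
92,378

Working:
C(19,k) is maximised at the centre of the row: C(19,9) = 92,378.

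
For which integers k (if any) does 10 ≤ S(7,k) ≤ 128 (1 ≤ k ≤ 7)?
2, 6

Solution: S(7,1)=1; S(7,2)=63; S(7,3)=301; S(7,4)=350; S(7,5)=140; S(7,6)=21; S(7,7)=1. So valid k = 2, 6.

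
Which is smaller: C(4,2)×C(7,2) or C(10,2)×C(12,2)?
C(4,2)×C(7,2)

Solution: C(4,2)×C(7,2)=126, C(10,2)×C(12,2)=2,970.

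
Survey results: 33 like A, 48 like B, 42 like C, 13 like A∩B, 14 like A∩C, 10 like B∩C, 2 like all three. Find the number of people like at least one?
88

Working:
|A∪B∪C| = 33+48+42-13-14-10+2 = 88.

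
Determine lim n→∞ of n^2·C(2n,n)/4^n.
∞

Explanation: C(2n,n) ~ 4^n/√(πn), so n^2·C(2n,n)/4^n ~ n^(2 − 1/2)/√π → ∞.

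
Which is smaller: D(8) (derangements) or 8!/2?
D(8)

Solution: D(8) = (8-1)·[D(7) + D(6)] = 7·[1,854 + 265] = 14,833; 8!/2 = 40,320/2 = 20,160.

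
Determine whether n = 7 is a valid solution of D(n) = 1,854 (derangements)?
D(7) = (7-1)·[D(6) + D(5)] = 6·[265 + 44] = 1,854, which equals 1,854.
Final answer: Yes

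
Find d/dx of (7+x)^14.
14(7+x)^13

Working:
Using the power rule: d/dx (7+x)^14 = 14(7+x)^{13}.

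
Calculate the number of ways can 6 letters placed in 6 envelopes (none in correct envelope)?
265

Using D(n) = (n-1)[D(n-1) + D(n-2)]:
D(6) = (6-1) × [D(5) + D(4)]
      = 5 × [44 + 9]
      = 5 × 53
      = 265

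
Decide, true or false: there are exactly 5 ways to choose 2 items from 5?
False

Reasoning: C(5,2) = 10 ≠ 5.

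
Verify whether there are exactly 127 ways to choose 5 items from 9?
C(9,5) = 126 ≠ 127.
Final answer: False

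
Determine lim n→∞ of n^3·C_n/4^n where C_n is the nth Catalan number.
∞

Reasoning: C_n ~ 4^n/(n^(3/2)√π), so n^3·C_n/4^n ~ n^(3 − 3/2)/√π → ∞.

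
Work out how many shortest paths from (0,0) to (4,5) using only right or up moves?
Choose 4 rights from 9 moves: C(9,4) = 126.
Final answer: 126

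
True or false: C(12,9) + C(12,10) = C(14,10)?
False

Solution: Pascal's identity gives C(13,10) = 286, whereas C(14,10) = 1,001.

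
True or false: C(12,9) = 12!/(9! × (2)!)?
False

Explanation: The correct denominator is 9!×3!, giving C(12,9) = 220; the stated RHS is 12!/(9!×2!) = 660 ≠ 220, so the statement does not hold.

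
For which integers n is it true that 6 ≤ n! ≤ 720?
3, 4, 5, 6

Explanation: n! is strictly increasing; 3! = 6 and 6! = 720, so valid n = 3, 4, 5, 6.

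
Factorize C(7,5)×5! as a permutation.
P(7,5)

Working:
C(7,5)×5! = [7!/(5!(2)!)]×5! = 7!/(2)! = P(7,5) = 2,520.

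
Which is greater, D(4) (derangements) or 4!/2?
D(4) = (4-1)·[D(3) + D(2)] = 3·[2 + 1] = 9; 4!/2 = 24/2 = 12.

Answer: 4!/2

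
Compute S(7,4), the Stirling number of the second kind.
350

Solution: Using the Stirling recurrence: S(n,k) = k·S(n-1,k) + S(n-1,k-1)
S(7,4) = 4·S(6,4) + S(6,3)
         = 4·65 + 90
         = 260 + 90
         = 350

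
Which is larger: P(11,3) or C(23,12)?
C(23,12)

Reasoning: P(11,3)=990, C(23,12)=1,352,078.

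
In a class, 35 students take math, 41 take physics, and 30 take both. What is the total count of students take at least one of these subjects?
46

Explanation: |A∪B| = |A|+|B|-|A∩B| = 35+41-30 = 46.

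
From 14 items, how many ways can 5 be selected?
2,002
C(14,5) = 14! / (5! × (14-5)!)
         = 14! / (5! × 9!)
         = 2,002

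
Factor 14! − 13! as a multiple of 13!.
13 × 13! = 80,951,270,400

14! − 13! = 14·13! − 13! = (14 − 1)·13! = 13 × 13! = 80,951,270,400.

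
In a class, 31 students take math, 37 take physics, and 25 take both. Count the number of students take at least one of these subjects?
43

Reasoning: |A∪B| = |A|+|B|-|A∩B| = 31+37-25 = 43.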